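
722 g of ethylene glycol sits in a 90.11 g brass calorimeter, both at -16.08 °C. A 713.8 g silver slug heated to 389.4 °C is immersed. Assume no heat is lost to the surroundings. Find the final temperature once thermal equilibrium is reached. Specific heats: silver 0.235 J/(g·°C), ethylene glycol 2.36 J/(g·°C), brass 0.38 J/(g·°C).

T_f ≈ 19.6 °C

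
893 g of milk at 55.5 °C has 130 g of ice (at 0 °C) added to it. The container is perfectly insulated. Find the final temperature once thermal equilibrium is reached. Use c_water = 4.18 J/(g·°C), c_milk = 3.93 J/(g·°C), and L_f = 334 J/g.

Let T be the final temperature. ΣQ_i = 0:
latent heat to melt: 130·334 = 43420; meltwater 0→T: 130·4.18·T = 543.4 T; milk: 3509.5(T − 55.5)
4052.9 T = 194777 − 43420 = 151357
T ≈ 37.35 °C (positive, so assuming full melt was valid).

T_f ≈ 37.3 °C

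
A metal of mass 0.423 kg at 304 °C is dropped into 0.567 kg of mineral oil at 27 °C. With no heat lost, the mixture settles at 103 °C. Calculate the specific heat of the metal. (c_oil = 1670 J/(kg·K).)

Heat lost by the metal = heat gained by the oil:
0.423·c·(304 − 103) = 0.567·1670·(103 − 27)
85.02 c = 71964  ⇒  c ≈ 846.4 J/(kg·K)

c ≈ 846 J/(kg·K)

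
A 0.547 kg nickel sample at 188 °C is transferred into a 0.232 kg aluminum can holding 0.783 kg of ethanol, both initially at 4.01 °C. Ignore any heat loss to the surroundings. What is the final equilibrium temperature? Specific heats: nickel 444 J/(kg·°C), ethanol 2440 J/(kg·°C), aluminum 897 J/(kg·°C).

T_f = Σ m_i c_i T_i / Σ m_i c_i:
T_f = (242.87*188 + 1910.5*4.01 + 208.1*4.01) / (242.87 + 1910.5 + 208.1)
    = 54155 / 2361.5 ≈ 22.93 °C

T_f ≈ 22.9 °C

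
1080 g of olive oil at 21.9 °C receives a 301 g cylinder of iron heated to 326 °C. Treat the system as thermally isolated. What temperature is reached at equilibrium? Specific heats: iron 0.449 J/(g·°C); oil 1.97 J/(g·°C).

T_f ≈ 40.1 °C

Energy conservation, ΣQ = 0:
301·0.449·(T − 326) + 1080·1.97·(T − 21.9) = 0
2262.7 T = 90653
T ≈ 40.06 °C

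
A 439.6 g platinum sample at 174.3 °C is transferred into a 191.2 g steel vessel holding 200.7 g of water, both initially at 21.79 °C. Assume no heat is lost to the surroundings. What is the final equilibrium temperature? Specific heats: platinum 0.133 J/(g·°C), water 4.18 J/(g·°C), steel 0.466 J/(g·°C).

T_f ≈ 30.8 °C

Net heat exchanged in the isolated system is zero:
439.6·0.133·(T − 174.3) + 200.7·4.18·(T − 21.79) + 191.2·0.466·(T − 21.79) = 0
58.47(T − 174.3) + 838.93(T − 21.79) + 89.1(T − 21.79) = 0
986.49 T = 30412
T = 30412 / 986.49 = 30.8 °C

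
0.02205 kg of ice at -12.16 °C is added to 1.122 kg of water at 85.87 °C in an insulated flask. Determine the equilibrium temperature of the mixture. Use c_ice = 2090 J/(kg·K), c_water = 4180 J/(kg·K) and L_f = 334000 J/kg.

Setting the total heat transfer to zero:
ice -12.16→0 °C: 0.02205×2090×12.16 = 560.39
  latent heat to melt: 0.02205×334000 = 7364.7
  meltwater 0→T: 0.02205×4180×T = 92.17 T
  water cools: 1.122×4180×(T − 85.87) = 4690(T − 85.87)
4782.1 T = 402727 − 7925.1 = 394802
T ≈ 82.56 °C — above 0 °C, consistent with complete melting.

T_f ≈ 82.6 °C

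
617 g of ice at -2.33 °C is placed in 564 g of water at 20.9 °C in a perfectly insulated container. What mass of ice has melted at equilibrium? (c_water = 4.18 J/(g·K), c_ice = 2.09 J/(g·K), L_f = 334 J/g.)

m_melted ≈ 139 g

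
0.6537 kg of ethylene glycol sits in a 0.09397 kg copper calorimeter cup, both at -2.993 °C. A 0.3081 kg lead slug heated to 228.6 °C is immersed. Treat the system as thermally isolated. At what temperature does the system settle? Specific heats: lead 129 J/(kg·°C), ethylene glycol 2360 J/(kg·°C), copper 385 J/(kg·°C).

T_f ≈ 2.7 °C

T_f = Σ m_i c_i T_i / Σ m_i c_i:
T_f = (39.74×228.6 + 1542.7×(-2.993) + 36.18×(-2.993)) / (39.74 + 1542.7 + 36.18)
    = 4360 / 1618.7 ≈ 2.69 °C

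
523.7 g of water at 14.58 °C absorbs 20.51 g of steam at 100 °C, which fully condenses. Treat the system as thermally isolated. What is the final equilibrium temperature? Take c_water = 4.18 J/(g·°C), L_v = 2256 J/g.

Conservation of energy gives ΣQ = 0:
steam→water at 100 °C releases m L_v = 20.51×2256 = 46271
  condensate cools 100→T: 20.51×4.18×(T − 100) = 85.73(T − 100)
  original water: 2189.1(T − 14.58)
2274.8 T = 46271 + 8573.2 + 31917 = 86760
T ≈ 38.14 °C, under the boiling point, so the assumption holds.

T_f ≈ 38.1 °C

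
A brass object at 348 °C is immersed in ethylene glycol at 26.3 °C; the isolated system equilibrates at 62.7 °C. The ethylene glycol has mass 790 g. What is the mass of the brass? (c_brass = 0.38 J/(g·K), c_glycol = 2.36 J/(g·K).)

m ≈ 626 g

Heat gained plus heat lost sum to zero:
m·0.38·(62.7 − 348) + 790·2.36·(62.7 − 26.3) = 0
-108.41 m = -67864
m = -67864/-108.41 ≈ 626 g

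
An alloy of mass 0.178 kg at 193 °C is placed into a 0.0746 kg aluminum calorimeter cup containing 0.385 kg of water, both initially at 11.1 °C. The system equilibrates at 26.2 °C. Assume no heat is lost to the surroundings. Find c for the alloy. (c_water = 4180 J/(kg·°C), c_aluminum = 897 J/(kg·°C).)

c ≈ 852 J/(kg·°C)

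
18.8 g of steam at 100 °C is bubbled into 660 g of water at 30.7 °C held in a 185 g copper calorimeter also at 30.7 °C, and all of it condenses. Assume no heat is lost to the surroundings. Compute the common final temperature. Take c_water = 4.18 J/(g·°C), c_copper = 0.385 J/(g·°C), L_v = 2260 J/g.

Conservation of energy gives ΣQ = 0:
steam→water at 100 °C releases m L_v = 18.8×2260 = 42488; condensed water 100 °C→T: 78.58(T − 100); original water: 2758.8(T − 30.7); cup: 71.23(T − 30.7)
2908.6 T = 42488 + 7858.4 + 86882 = 137228
T ≈ 47.18 °C (< 100 °C, so full condensation is consistent).

T_f ≈ 47.2 °C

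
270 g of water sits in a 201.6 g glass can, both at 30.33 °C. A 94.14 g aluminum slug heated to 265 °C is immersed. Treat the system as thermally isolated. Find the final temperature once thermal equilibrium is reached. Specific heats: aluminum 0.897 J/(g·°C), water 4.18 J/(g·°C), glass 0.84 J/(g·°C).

Energy conservation, ΣQ = 0:
94.14*0.897*(T − 265) + 270*4.18*(T − 30.33) + 201.6*0.84*(T − 30.33) = 0
84.44(T − 265) + 1128.6(T − 30.33) + 169.34(T − 30.33) = 0
1382.4 T = 61744
T ≈ 44.66 °C

T_f ≈ 44.7 °C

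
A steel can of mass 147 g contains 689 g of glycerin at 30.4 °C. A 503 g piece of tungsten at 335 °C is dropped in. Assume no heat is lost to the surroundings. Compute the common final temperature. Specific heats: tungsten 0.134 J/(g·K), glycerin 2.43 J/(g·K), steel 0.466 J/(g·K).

T_f ≈ 41.7 °C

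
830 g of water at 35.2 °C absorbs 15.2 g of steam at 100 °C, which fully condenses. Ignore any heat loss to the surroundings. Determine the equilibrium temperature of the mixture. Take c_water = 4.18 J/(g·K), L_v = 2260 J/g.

T_f ≈ 46.1 °C

Sum of m c ΔT and latent-heat terms is zero:
steam→water at 100 °C releases m L_v = 15.2·2260 = 34352; condensate cools 100→T: 15.2·4.18·(T − 100) = 63.54(T − 100); original water: 3469.4(T − 35.2)
3532.9 T = 34352 + 6353.6 + 122123 = 162828
T ≈ 46.09 °C (< 100 °C, so full condensation is consistent).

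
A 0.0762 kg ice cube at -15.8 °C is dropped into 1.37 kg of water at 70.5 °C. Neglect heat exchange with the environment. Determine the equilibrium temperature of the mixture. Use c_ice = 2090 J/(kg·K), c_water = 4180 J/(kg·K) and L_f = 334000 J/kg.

Setting the total heat transfer to zero:
ice -15.8→0 °C: 0.0762×2090×15.8 = 2516.3
  latent heat to melt: 0.0762×334000 = 25451
  meltwater 0→T: 0.0762×4180×T = 318.52 T
  water: 5726.6(T − 70.5)
6045.1 T = 403725 − 27967 = 375758
T ≈ 62.16 °C (positive, so assuming full melt was valid).

T_f ≈ 62.2 °C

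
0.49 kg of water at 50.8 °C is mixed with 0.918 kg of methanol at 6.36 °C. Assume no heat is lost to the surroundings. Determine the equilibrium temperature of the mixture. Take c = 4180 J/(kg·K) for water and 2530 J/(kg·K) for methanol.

With ΣQ=0 the equilibrium temperature is the m·c-weighted mean:
T_f = (2048.2×50.8 + 2322.5×6.36) / (2048.2 + 2322.5)
    = 118820 / 4370.7 ≈ 27.19 °C

T_f ≈ 27.2 °C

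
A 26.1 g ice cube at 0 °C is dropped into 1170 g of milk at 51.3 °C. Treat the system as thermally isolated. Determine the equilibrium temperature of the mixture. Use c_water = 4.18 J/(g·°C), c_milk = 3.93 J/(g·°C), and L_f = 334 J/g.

T_f ≈ 48.3 °C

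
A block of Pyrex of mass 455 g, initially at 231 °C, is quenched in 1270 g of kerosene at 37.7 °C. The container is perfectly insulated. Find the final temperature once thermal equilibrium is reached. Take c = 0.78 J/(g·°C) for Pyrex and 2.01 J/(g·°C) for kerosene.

T_f ≈ 61.3 °C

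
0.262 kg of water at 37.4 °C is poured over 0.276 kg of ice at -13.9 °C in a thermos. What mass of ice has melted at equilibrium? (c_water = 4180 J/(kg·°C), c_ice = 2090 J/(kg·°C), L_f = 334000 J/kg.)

m_melted ≈ 0.0986 kg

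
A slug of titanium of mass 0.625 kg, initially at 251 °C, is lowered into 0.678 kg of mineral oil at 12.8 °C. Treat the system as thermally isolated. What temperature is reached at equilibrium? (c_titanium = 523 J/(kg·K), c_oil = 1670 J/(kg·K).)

Energy conservation, ΣQ = 0:
0.625·523·(T − 251) + 0.678·1670·(T − 12.8) = 0
326.88(T − 251) + 1132.3(T − 12.8) = 0
1459.1 T = 96539
T ≈ 66.16 °C

T_f ≈ 66.2 °C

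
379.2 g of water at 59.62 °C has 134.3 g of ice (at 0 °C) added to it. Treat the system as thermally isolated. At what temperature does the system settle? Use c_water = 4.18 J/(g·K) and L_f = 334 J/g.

T_f ≈ 23.1 °C

Conservation of energy gives ΣQ = 0:
latent heat to melt: 134.3·334 = 44856; warm the meltwater: 561.37 T; water cools: 379.2·4.18·(T − 59.62) = 1585.1(T − 59.62)
2146.4 T = 94501 − 44856 = 49645
T ≈ 23.13 °C. Since T > 0 °C, the all-ice-melts assumption holds.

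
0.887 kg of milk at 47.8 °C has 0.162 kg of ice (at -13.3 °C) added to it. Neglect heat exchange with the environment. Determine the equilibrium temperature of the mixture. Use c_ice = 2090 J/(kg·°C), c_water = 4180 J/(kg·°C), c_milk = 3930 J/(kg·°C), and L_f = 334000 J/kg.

T_f ≈ 25.9 °C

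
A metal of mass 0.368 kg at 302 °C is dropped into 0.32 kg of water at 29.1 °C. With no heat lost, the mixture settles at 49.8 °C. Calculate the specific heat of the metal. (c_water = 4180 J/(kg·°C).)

c ≈ 298 J/(kg·°C)

Conservation of energy gives ΣQ = 0:
0.368·c·(49.8 − 302) + 0.32·4180·(49.8 − 29.1) = 0
-92.81 c = -27688
c = -27688/-92.81 ≈ 298.3 J/(kg·°C)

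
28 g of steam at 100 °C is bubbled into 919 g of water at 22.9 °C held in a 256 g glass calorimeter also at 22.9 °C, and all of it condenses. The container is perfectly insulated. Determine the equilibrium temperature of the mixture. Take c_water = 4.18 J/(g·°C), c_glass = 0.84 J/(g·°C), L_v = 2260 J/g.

Taking heat into each body as positive, Σ m c ΔT = 0:
condense steam: −28×2260 = −63280; condensate cools 100→T: 28×4.18×(T − 100) = 117.04(T − 100); original water: 3841.4(T − 22.9); cup: 215.04(T − 22.9)
4173.5 T = 63280 + 11704 + 92893 = 167877
T ≈ 40.22 °C, under the boiling point, so the assumption holds.

T_f ≈ 40.2 °C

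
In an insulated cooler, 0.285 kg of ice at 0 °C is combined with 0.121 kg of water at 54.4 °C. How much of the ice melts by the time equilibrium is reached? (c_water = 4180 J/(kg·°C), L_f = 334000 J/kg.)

Cooling the water to 0 °C releases 0.121·4180·54.4 = 27514 J.
To melt every bit of ice: 0.285·334000 = 95190 J.
Since 27514 < 95190 J, not all the ice melts; equilibrium is at 0 °C.
Mass melted = 27514/334000 ≈ 0.08238 kg.

m_melted ≈ 0.0824 kg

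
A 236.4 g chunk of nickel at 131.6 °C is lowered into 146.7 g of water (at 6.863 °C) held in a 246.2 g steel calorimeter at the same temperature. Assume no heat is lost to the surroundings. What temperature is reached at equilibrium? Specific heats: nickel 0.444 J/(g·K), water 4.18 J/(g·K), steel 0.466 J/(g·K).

T_f ≈ 22.6 °C

Let T be the final temperature. ΣQ_i = 0:
236.4·0.444·(T − 131.6) + 146.7·4.18·(T − 6.863) + 246.2·0.466·(T − 6.863) = 0
832.9 T = 18809
T = 18809 / 832.9 = 22.6 °C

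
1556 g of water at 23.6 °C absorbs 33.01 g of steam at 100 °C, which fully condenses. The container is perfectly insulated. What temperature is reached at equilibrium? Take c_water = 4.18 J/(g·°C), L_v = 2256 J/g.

T_f ≈ 36.4 °C

Let T be the final temperature. ΣQ_i = 0:
condense steam: −33.01·2256 = −74471; condensed water 100 °C→T: 137.98(T − 100); water warms: 1556·4.18·(T − 23.6) = 6504.1(T − 23.6)
6642.1 T = 74471 + 13798 + 153496 = 241765
T ≈ 36.40 °C, under the boiling point, so the assumption holds.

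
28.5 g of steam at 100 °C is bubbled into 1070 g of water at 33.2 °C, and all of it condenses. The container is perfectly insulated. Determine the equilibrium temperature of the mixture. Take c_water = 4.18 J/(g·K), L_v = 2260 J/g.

T_f ≈ 49.0 °C

Heat gained plus heat lost sum to zero:
steam→water at 100 °C releases m L_v = 28.5×2260 = 64410; condensate cools 100→T: 28.5×4.18×(T − 100) = 119.13(T − 100); original water: 4472.6(T − 33.2)
4591.7 T = 64410 + 11913 + 148490 = 224813
T ≈ 48.96 °C, under the boiling point, so the assumption holds.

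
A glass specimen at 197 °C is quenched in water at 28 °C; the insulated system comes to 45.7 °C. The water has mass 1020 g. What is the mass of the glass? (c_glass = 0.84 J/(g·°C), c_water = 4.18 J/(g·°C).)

Heat lost by the glass = heat gained by the water:
m×0.84×(197 − 45.7) = 1020×4.18×(45.7 − 28)
127.09 m = 75466  ⇒  m ≈ 593.8 g

m ≈ 594 g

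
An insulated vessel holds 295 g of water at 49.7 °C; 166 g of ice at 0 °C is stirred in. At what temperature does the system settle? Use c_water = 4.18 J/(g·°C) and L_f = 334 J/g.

Let T be the final temperature. ΣQ_i = 0:
fusion: m_ice L_f = 166·334 = 55444
  warm the meltwater: 693.88 T
  water cools: 295·4.18·(T − 49.7) = 1233.1(T − 49.7)
1927 T = 61285 − 55444 = 5841.1
T ≈ 3.03 °C — above 0 °C, consistent with complete melting.

T_f ≈ 3.0 °C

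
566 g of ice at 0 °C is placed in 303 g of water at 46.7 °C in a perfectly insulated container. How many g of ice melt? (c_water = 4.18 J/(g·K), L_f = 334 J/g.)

Water can give up m c ΔT = 303×4.18×46.7 = 59147 J before reaching 0 °C.
To melt every bit of ice: 566×334 = 189044 J.
That's not enough to melt it all — equilibrium is at 0 °C with ice remaining.
m_melted×334 = 59147  ⇒  m_melted ≈ 177.1 g.

m_melted ≈ 177 g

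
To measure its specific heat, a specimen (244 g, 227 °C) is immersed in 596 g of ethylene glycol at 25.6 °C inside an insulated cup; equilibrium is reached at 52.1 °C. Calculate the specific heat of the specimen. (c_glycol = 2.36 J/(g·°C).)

c ≈ 0.873 J/(g·°C)

Let T be the final temperature. ΣQ_i = 0:
244·c·(52.1 − 227) + 596·2.36·(52.1 − 25.6) = 0
-42676 c = -37274
c = -37274/-42676 ≈ 0.8734 J/(g·°C)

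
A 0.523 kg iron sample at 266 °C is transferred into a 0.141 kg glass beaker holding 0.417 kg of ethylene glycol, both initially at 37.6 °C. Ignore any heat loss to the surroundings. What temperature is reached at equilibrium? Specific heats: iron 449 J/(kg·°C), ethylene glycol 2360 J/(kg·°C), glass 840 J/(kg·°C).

T_f ≈ 77.7 °C

Taking heat into each body as positive, Σ m c ΔT = 0:
0.523·449·(T − 266) + 0.417·2360·(T − 37.6) + 0.141·840·(T − 37.6) = 0
234.83(T − 266) + 984.12(T − 37.6) + 118.44(T − 37.6) = 0
1337.4 T = 103920
T = 103920/1337.4 ≈ 77.70 °C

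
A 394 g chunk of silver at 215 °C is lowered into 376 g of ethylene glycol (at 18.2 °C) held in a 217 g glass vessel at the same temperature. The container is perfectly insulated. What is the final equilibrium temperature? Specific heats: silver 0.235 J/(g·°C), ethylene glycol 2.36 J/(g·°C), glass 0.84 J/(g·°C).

T_f ≈ 33.9 °C

Conservation of energy gives ΣQ = 0:
394·0.235·(T − 215) + 376·2.36·(T − 18.2) + 217·0.84·(T − 18.2) = 0
92.59(T − 215) + 887.36(T − 18.2) + 182.28(T − 18.2) = 0
(92.59 + 887.36 + 182.28) T = 92.59·215 + 887.36·18.2 + 182.28·18.2
T ≈ 33.88 °C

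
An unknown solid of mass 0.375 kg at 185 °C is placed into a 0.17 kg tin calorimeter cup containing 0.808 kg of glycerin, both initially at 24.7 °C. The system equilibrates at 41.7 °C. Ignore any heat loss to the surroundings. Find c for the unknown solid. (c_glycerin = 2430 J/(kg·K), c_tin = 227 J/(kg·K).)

Energy conservation, ΣQ = 0:
0.375×c×(41.7 − 185) + 0.808×2430×(41.7 − 24.7) + 0.17×227×(41.7 − 24.7) = 0
-53.74 c = -34035
c = -34035/-53.74 ≈ 633.3 J/(kg·K)

c ≈ 633 J/(kg·K)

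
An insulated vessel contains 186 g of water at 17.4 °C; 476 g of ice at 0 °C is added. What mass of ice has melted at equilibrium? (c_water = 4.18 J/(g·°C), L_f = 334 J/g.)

m_melted ≈ 40.5 g

Cooling the water to 0 °C releases 186·4.18·17.4 = 13528 J.
To melt every bit of ice: 476·334 = 158984 J.
13528 J < 158984 J, so only part of the ice melts and the system sits at 0 °C.
Mass melted = 13528/334 ≈ 40.5 g.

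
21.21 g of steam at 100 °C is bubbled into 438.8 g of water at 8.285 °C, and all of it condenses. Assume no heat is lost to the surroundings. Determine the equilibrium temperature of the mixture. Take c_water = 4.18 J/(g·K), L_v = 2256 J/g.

T_f ≈ 37.4 °C

Let T be the final temperature. ΣQ_i = 0:
condense steam: −21.21·2256 = −47850
  condensate cools 100→T: 21.21·4.18·(T − 100) = 88.66(T − 100)
  water warms: 438.8·4.18·(T − 8.285) = 1834.2(T − 8.285)
1922.8 T = 47850 + 8865.8 + 15196 = 71912
T ≈ 37.40 °C, under the boiling point, so the assumption holds.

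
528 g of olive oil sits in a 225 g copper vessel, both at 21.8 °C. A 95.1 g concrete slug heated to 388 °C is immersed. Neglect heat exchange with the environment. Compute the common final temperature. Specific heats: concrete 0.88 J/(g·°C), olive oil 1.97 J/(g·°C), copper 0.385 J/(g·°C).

T_f ≈ 47.1 °C

T_f = Σ m_i c_i T_i / Σ m_i c_i:
T_f = (83.69*388 + 1040.2*21.8 + 86.62*21.8) / (83.69 + 1040.2 + 86.62)
    = 57035 / 1210.5 ≈ 47.12 °C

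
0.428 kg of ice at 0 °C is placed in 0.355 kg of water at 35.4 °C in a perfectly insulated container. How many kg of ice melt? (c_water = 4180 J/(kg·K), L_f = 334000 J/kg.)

Cooling the water to 0 °C releases 0.355·4180·35.4 = 52530 J.
Fully melting the ice requires m_ice L_f = 0.428·334000 = 142952 J.
That's not enough to melt it all — equilibrium is at 0 °C with ice remaining.
Mass melted = 52530/334000 ≈ 0.1573 kg.

m_melted ≈ 0.157 kg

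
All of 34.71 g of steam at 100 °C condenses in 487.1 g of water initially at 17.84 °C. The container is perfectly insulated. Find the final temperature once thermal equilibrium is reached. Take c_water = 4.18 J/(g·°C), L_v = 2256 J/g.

T_f ≈ 59.2 °C

Energy balance with sensible and latent terms:
latent heat released on condensation: 34.71×2256 = 78306; condensed water 100 °C→T: 145.09(T − 100); original water: 2036.1(T − 17.84)
2181.2 T = 78306 + 14509 + 36324 = 129138
T ≈ 59.21 °C (< 100 °C, so full condensation is consistent).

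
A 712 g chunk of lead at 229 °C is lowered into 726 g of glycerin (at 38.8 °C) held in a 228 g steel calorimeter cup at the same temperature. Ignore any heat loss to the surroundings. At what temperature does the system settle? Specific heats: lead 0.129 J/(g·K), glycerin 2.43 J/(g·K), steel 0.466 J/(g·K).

Heat gained plus heat lost sum to zero:
712*0.129*(T − 229) + 726*2.43*(T − 38.8) + 228*0.466*(T − 38.8) = 0
91.85(T − 229) + 1764.2(T − 38.8) + 106.25(T − 38.8) = 0
1962.3 T = 93606
T ≈ 47.70 °C

T_f ≈ 47.7 °C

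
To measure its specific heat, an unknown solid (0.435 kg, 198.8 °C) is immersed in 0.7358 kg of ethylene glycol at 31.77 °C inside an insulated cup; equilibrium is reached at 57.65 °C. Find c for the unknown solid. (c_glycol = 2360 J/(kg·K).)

c ≈ 732 J/(kg·K)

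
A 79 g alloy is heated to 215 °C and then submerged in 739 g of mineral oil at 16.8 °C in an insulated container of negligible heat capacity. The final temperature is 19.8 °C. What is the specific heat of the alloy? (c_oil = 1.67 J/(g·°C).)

c ≈ 0.24 J/(g·°C)

Energy conservation, ΣQ = 0:
79×c×(19.8 − 215) + 739×1.67×(19.8 − 16.8) = 0
-15421 c = -3702.4
c = -3702.4/-15421 ≈ 0.2401 J/(g·°C)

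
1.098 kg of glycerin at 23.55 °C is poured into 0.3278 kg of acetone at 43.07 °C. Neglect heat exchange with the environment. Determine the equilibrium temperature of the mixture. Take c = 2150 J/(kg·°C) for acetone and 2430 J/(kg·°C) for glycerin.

T_f ≈ 27.6 °C

Heat lost by the acetone equals heat gained by the glycerin:
0.3278*2150*(43.07 − T) = 1.098*2430*(T − 23.55)
704.77(43.07 − T) = 2668.1(T − 23.55)
3372.9 T = 93189  ⇒  T ≈ 27.63 °C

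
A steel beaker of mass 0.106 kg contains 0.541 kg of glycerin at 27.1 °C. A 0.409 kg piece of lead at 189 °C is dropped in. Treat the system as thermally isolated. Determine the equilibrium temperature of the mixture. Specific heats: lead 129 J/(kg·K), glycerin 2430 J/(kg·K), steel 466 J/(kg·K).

Taking heat into each body as positive, Σ m c ΔT = 0:
0.409*129*(T − 189) + 0.541*2430*(T − 27.1) + 0.106*466*(T − 27.1) = 0
52.76(T − 189) + 1314.6(T − 27.1) + 49.4(T − 27.1) = 0
(52.76 + 1314.6 + 49.4) T = 52.76*189 + 1314.6*27.1 + 49.4*27.1
T = 46937/1416.8 ≈ 33.13 °C

T_f ≈ 33.1 °C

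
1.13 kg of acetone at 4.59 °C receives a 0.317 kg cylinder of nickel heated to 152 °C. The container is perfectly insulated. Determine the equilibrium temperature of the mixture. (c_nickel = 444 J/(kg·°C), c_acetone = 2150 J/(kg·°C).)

Setting the total heat transfer to zero:
0.317*444*(T − 152) + 1.13*2150*(T − 4.59) = 0
140.75(T − 152) + 2429.5(T − 4.59) = 0
(140.75 + 2429.5) T = 140.75*152 + 2429.5*4.59
T ≈ 12.66 °C

T_f ≈ 12.7 °C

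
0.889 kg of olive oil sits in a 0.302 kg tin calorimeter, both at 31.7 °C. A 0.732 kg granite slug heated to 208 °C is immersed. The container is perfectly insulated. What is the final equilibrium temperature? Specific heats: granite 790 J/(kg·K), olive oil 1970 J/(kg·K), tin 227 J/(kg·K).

T_f ≈ 74.2 °C

Setting the total heat transfer to zero:
0.732*790*(T − 208) + 0.889*1970*(T − 31.7) + 0.302*227*(T − 31.7) = 0
578.28(T − 208) + 1751.3(T − 31.7) + 68.55(T − 31.7) = 0
(578.28 + 1751.3 + 68.55) T = 578.28*208 + 1751.3*31.7 + 68.55*31.7
T ≈ 74.21 °C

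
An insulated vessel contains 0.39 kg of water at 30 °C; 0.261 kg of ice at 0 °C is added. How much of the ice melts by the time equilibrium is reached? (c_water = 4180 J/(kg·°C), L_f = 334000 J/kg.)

Heat available from the water dropping to 0 °C: 0.39·4180·30 = 48906 J.
Melting all 0.261 kg of ice would need 0.261·334000 = 87174 J.
Since 48906 < 87174 J, not all the ice melts; equilibrium is at 0 °C.
m_melt = 48906 / L_f = 0.1464 kg.

m_melted ≈ 0.146 kg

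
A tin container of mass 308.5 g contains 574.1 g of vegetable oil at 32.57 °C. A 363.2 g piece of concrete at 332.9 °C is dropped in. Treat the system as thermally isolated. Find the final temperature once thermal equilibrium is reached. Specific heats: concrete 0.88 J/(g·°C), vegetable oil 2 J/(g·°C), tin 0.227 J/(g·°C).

T_f ≈ 95.0 °C

T_f = Σ m_i c_i T_i / Σ m_i c_i:
T_f = (319.62×332.9 + 1148.2×32.57 + 70.03×32.57) / (319.62 + 1148.2 + 70.03)
    = 146078 / 1537.8 ≈ 94.99 °C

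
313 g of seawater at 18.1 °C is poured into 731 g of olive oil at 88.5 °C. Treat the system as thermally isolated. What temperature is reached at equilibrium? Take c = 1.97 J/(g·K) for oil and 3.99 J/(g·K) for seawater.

T_f ≈ 55.8 °C

Setting the total heat transfer to zero:
731*1.97*(T − 88.5) + 313*3.99*(T − 18.1) = 0
1440.1(T − 88.5) + 1248.9(T − 18.1) = 0
2688.9 T = 150051
T = 150051 / 2688.9 = 55.8 °C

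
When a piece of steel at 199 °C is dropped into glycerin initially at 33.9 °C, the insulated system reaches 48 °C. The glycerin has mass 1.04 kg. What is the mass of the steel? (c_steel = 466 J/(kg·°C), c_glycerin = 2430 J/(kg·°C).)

Heat lost by the steel = heat gained by the glycerin:
m·466·(199 − 48) = 1.04·2430·(48 − 33.9)
70366 m = 35634  ⇒  m ≈ 0.5064 kg

m ≈ 0.506 kg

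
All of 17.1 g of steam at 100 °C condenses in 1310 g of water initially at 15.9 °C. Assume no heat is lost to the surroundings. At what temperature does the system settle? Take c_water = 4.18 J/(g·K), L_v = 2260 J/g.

T_f ≈ 24.0 °C

Energy balance with sensible and latent terms:
steam→water at 100 °C releases m L_v = 17.1×2260 = 38646; condensate cools 100→T: 17.1×4.18×(T − 100) = 71.48(T − 100); original water: 5475.8(T − 15.9)
5547.3 T = 38646 + 7147.8 + 87065 = 132859
T ≈ 23.95 °C (< 100 °C, so full condensation is consistent).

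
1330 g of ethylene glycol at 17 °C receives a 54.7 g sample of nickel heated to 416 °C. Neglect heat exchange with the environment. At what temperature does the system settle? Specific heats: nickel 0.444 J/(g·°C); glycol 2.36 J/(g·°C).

T_f ≈ 20.1 °C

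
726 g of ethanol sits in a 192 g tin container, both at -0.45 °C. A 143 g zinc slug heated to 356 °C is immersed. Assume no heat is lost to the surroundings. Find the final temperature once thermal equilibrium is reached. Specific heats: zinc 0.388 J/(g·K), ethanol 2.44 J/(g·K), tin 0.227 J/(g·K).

T_f ≈ 10.1 °C

Setting the total heat transfer to zero:
143·0.388·(T − 356) + 726·2.44·(T − (-0.45)) + 192·0.227·(T − (-0.45)) = 0
(55.48 + 1771.4 + 43.58) T = 55.48·356 + 1771.4·(-0.45) + 43.58·(-0.45)
T ≈ 10.12 °C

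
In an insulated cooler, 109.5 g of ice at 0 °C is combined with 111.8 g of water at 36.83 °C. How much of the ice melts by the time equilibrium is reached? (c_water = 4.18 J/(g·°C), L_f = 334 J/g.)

m_melted ≈ 51.5 g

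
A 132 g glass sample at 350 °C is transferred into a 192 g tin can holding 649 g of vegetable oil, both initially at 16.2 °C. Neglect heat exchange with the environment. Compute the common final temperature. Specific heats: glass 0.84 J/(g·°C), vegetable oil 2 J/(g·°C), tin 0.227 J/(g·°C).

T_f ≈ 41.7 °C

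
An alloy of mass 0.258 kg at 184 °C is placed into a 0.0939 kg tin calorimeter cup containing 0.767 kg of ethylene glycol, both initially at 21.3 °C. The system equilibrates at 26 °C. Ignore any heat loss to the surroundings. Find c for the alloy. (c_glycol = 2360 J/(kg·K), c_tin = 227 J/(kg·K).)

c ≈ 211 J/(kg·K)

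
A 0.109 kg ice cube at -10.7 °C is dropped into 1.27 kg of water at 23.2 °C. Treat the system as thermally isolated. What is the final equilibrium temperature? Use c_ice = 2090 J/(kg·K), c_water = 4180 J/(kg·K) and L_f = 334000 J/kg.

Taking heat into each body as positive, Σ m c ΔT = 0:
warm ice to 0 °C: 0.109×2090×(0 − (-10.7)) = 2437.6; melt ice: 0.109×334000 = 36406; meltwater 0→T: 0.109×4180×T = 455.62 T; water: 5308.6(T − 23.2)
5764.2 T = 123160 − 38844 = 84316
T ≈ 14.63 °C (positive, so assuming full melt was valid).

T_f ≈ 14.6 °C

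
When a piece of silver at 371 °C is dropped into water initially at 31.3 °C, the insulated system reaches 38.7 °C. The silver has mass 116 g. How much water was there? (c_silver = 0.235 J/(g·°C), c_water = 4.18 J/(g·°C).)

m ≈ 293 g

Setting the total heat transfer to zero:
116×0.235×(38.7 − 371) + m×4.18×(38.7 − 31.3) = 0
30.93 m = 9058.5
m = 9058.5/30.93 ≈ 292.9 g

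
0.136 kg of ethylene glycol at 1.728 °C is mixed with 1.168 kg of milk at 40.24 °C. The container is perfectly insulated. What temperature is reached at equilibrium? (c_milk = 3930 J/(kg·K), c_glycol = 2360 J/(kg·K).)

T_f ≈ 37.7 °C

Let T be the final temperature. ΣQ_i = 0:
1.168×3930×(T − 40.24) + 0.136×2360×(T − 1.728) = 0
(4590.2 + 320.96) T = 4590.2×40.24 + 320.96×1.728
T ≈ 37.72 °C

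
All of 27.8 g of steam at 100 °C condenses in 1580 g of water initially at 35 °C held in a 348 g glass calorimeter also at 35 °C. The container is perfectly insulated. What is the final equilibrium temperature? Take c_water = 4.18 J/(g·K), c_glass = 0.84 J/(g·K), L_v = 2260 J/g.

T_f ≈ 45.0 °C

Heat gained plus heat lost sum to zero:
steam→water at 100 °C releases m L_v = 27.8·2260 = 62828; condensed water 100 °C→T: 116.2(T − 100); water warms: 1580·4.18·(T − 35) = 6604.4(T − 35); glass cup: 348·0.84·(T − 35) = 292.32(T − 35)
7012.9 T = 62828 + 11620 + 241385 = 315834
T ≈ 45.04 °C, under the boiling point, so the assumption holds.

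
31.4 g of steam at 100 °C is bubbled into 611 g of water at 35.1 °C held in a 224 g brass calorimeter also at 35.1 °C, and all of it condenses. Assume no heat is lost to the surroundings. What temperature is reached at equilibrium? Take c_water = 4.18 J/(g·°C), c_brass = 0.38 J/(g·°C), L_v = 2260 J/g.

T_f ≈ 63.8 °C

Energy conservation, ΣQ = 0:
steam→water at 100 °C releases m L_v = 31.4×2260 = 70964
  condensate cools 100→T: 31.4×4.18×(T − 100) = 131.25(T − 100)
  water warms: 611×4.18×(T − 35.1) = 2554(T − 35.1)
  brass cup: 224×0.38×(T − 35.1) = 85.12(T − 35.1)
2770.4 T = 70964 + 13125 + 92632 = 176722
T ≈ 63.79 °C — below 100 °C, confirming all the steam condensed.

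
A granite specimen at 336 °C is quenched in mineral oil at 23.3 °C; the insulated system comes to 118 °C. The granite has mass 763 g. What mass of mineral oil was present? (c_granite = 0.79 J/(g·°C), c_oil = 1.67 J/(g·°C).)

Heat lost by the granite = heat gained by the oil:
763·0.79·(336 − 118) = m·1.67·(118 − 23.3)
158.15 m = 131404  ⇒  m ≈ 830.9 g

m ≈ 831 g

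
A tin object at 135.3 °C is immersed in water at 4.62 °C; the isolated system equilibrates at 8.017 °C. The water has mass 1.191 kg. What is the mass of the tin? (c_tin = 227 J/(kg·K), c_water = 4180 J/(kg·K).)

m ≈ 0.585 kg

Energy conservation, ΣQ = 0:
m·227·(8.017 − 135.3) + 1.191·4180·(8.017 − 4.62) = 0
-28893 m = -16912
m = -16912/-28893 ≈ 0.5853 kg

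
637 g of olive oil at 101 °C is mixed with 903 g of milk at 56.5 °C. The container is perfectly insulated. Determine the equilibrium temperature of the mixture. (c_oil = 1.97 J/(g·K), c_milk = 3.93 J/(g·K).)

T_f ≈ 68.1 °C

Set heat shed by the hot body equal to heat absorbed by the cold body:
637·1.97·(101 − T) = 903·3.93·(T − 56.5)
1254.9(101 − T) = 3548.8(T − 56.5)
4803.7 T = 327251  ⇒  T ≈ 68.12 °C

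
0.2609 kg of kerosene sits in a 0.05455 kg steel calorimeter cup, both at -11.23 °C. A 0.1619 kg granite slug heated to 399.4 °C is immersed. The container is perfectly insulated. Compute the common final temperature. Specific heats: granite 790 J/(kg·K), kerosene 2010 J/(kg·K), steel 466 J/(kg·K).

T_f ≈ 66.3 °C

Taking heat into each body as positive, Σ m c ΔT = 0:
0.1619×790×(T − 399.4) + 0.2609×2010×(T − (-11.23)) + 0.05455×466×(T − (-11.23)) = 0
677.73 T = 44909
T = 44909 / 677.73 = 66.3 °C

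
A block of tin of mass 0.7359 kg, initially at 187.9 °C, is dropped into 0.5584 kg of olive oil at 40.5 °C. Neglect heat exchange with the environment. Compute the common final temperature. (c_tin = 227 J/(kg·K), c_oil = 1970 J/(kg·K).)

Taking heat into each body as positive, Σ m c ΔT = 0:
0.7359×227×(T − 187.9) + 0.5584×1970×(T − 40.5) = 0
167.05(T − 187.9) + 1100(T − 40.5) = 0
1267.1 T = 75941
T = 75941 / 1267.1 = 59.9 °C

T_f ≈ 59.9 °C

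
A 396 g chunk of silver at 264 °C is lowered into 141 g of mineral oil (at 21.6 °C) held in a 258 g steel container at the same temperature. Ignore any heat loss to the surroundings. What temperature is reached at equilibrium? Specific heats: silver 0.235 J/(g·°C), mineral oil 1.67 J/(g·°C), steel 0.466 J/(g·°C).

Energy conservation, ΣQ = 0:
396·0.235·(T − 264) + 141·1.67·(T − 21.6) + 258·0.466·(T − 21.6) = 0
448.76 T = 32251
T = 32251/448.76 ≈ 71.87 °C

T_f ≈ 71.9 °C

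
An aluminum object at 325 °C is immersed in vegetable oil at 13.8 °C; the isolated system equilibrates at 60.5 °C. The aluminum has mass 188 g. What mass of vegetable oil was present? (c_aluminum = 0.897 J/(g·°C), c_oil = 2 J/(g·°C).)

Heat lost by the aluminum = heat gained by the oil:
188×0.897×(325 − 60.5) = m×2×(60.5 − 13.8)
93.4 m = 44604  ⇒  m ≈ 477.6 g

m ≈ 478 g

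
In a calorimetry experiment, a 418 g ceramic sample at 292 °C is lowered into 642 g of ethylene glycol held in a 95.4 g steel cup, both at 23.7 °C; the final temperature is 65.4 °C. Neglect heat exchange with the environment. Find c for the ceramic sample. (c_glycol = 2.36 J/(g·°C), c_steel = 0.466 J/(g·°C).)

c ≈ 0.687 J/(g·°C)

Let T be the final temperature. ΣQ_i = 0:
418·c·(65.4 − 292) + 642·2.36·(65.4 − 23.7) + 95.4·0.466·(65.4 − 23.7) = 0
-94719 c = -65034
c = -65034/-94719 ≈ 0.6866 J/(g·°C)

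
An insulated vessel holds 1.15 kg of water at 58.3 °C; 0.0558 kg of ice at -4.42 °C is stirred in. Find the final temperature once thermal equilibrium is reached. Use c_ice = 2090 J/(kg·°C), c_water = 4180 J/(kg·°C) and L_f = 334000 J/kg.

T_f ≈ 51.8 °C

Net heat exchanged in the isolated system is zero:
ice -4.42→0 °C: 0.0558×2090×4.42 = 515.47; latent heat to melt: 0.0558×334000 = 18637; warm the meltwater: 233.24 T; water cools: 1.15×4180×(T − 58.3) = 4807(T − 58.3)
5040.2 T = 280248 − 19153 = 261095
T ≈ 51.80 °C. Since T > 0 °C, the all-ice-melts assumption holds.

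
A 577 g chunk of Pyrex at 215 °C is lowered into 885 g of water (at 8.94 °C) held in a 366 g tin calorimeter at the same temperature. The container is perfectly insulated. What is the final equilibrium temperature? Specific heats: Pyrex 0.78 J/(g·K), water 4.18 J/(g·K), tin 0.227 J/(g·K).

T_f ≈ 30.9 °C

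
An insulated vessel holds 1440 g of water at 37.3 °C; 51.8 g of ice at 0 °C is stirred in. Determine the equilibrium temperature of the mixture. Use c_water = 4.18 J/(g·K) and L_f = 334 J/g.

T_f ≈ 33.2 °C

Conservation of energy gives ΣQ = 0:
latent heat to melt: 51.8·334 = 17301; warm the meltwater: 216.52 T; water: 6019.2(T − 37.3)
6235.7 T = 224516 − 17301 = 207215
T ≈ 33.23 °C (positive, so assuming full melt was valid).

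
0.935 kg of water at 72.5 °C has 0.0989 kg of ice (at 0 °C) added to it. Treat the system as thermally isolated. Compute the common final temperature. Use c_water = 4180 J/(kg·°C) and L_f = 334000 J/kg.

T_f ≈ 57.9 °C

Setting the total heat transfer to zero:
latent heat to melt: 0.0989·334000 = 33033
  meltwater 0→T: 0.0989·4180·T = 413.4 T
  water: 3908.3(T − 72.5)
4321.7 T = 283352 − 33033 = 250319
T ≈ 57.92 °C. Since T > 0 °C, the all-ice-melts assumption holds.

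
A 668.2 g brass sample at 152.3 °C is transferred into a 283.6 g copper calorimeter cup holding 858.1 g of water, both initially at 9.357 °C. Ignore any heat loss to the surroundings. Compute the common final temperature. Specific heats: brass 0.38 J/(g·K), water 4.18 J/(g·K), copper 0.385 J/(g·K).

Net heat exchanged in the isolated system is zero:
668.2·0.38·(T − 152.3) + 858.1·4.18·(T − 9.357) + 283.6·0.385·(T − 9.357) = 0
3950 T = 73255
T ≈ 18.55 °C

T_f ≈ 18.5 °C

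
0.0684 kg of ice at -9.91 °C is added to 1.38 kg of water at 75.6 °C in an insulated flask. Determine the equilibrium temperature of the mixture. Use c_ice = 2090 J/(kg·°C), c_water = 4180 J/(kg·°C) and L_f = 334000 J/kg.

T_f ≈ 68.0 °C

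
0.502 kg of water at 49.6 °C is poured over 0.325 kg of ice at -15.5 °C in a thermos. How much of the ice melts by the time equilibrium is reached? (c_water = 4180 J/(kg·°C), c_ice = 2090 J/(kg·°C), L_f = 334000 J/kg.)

m_melted ≈ 0.28 kg

Cooling the water to 0 °C releases 0.502×4180×49.6 = 104079 J.
Warming the ice to 0 °C takes 0.325×2090×15.5 = 10528 J, leaving 93550 J for melting.
Melting all 0.325 kg of ice would need 0.325×334000 = 108550 J.
Since 93550 < 108550 J, not all the ice melts; equilibrium is at 0 °C.
m_melt = 93550 / L_f = 0.2801 kg.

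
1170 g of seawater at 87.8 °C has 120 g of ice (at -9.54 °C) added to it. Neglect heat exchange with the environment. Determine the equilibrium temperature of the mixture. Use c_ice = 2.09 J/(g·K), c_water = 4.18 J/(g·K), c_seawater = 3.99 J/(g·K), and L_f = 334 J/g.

Setting the total heat transfer to zero:
ice -9.54→0 °C: 120×2.09×9.54 = 2392.6
  melt ice: 120×334 = 40080
  warm the meltwater: 501.6 T
  seawater: 4668.3(T − 87.8)
5169.9 T = 409877 − 42473 = 367404
T ≈ 71.07 °C — above 0 °C, consistent with complete melting.

T_f ≈ 71.1 °C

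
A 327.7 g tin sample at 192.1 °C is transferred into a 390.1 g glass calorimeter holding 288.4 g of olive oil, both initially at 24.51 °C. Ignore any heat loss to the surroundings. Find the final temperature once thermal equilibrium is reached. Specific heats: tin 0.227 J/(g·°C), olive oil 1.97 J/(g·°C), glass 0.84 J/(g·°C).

T_f ≈ 37.4 °C

Net heat exchanged in the isolated system is zero:
327.7·0.227·(T − 192.1) + 288.4·1.97·(T − 24.51) + 390.1·0.84·(T − 24.51) = 0
(74.39 + 568.15 + 327.68) T = 74.39·192.1 + 568.15·24.51 + 327.68·24.51
T = 36247 / 970.22 = 37.4 °C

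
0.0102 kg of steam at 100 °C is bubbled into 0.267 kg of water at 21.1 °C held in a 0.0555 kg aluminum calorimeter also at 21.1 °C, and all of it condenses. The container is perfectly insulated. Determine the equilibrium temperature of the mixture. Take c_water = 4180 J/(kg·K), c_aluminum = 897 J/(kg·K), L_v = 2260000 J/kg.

T_f ≈ 43.0 °C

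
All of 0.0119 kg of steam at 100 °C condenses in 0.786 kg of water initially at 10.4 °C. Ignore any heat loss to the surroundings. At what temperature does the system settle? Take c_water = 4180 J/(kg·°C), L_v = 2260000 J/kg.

T_f ≈ 19.8 °C

Sum of m c ΔT and latent-heat terms is zero:
condense steam: −0.0119·2260000 = −26894
  condensate cools 100→T: 0.0119·4180·(T − 100) = 49.74(T − 100)
  original water: 3285.5(T − 10.4)
3335.2 T = 26894 + 4974.2 + 34169 = 66037
T ≈ 19.80 °C — below 100 °C, confirming all the steam condensed.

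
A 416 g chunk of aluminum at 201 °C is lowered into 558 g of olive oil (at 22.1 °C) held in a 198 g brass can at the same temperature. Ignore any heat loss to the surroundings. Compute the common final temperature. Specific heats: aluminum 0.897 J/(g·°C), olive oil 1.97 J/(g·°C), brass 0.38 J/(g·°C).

With ΣQ=0 the equilibrium temperature is the m·c-weighted mean:
T_f = (373.15·201 + 1099.3·22.1 + 75.24·22.1) / (373.15 + 1099.3 + 75.24)
    = 100960 / 1547.7 ≈ 65.23 °C

T_f ≈ 65.2 °C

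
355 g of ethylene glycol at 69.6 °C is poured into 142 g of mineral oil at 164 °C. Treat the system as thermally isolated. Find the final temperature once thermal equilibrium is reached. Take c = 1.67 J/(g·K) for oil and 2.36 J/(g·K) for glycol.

T_f ≈ 90.4 °C

Conservation of energy gives ΣQ = 0:
142·1.67·(T − 164) + 355·2.36·(T − 69.6) = 0
1074.9 T = 97202
T ≈ 90.43 °C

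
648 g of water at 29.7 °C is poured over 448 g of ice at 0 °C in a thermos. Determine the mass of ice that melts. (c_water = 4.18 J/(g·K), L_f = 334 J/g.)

m_melted ≈ 241 g

Water can give up m c ΔT = 648·4.18·29.7 = 80447 J before reaching 0 °C.
Fully melting the ice requires m_ice L_f = 448·334 = 149632 J.
80447 J < 149632 J, so only part of the ice melts and the system sits at 0 °C.
Mass melted = 80447/334 ≈ 240.9 g.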